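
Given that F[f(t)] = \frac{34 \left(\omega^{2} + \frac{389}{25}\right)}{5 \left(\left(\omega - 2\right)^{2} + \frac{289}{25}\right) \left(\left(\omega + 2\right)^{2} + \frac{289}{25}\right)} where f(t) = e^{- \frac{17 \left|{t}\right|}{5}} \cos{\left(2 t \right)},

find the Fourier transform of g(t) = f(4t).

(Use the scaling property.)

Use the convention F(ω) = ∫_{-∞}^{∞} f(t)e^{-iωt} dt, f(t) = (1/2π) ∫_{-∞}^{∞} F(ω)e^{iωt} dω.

F[g](ω) = \frac{680 \left(25 \omega^{2} + 6224\right)}{625 \omega^{4} + 151200 \omega^{2} + 38738176}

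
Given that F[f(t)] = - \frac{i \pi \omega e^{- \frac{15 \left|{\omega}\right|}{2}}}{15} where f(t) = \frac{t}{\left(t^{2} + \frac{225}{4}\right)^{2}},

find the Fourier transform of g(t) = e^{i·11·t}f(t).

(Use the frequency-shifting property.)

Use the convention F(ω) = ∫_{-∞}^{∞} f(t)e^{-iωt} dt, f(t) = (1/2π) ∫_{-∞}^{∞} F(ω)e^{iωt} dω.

F[g](ω) = \frac{i \pi \left(11 - \omega\right) e^{- \frac{15 \left|{\omega - 11}\right|}{2}}}{15}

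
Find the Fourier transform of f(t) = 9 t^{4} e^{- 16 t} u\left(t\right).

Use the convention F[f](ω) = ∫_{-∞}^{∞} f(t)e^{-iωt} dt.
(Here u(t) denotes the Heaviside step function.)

F(ω) = \frac{216}{\left(i \omega + 16\right)^{5}}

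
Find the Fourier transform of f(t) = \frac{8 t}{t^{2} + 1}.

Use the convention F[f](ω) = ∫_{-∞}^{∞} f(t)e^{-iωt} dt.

F(ω) = - 8 i \pi e^{- \left|{\omega}\right|} \operatorname{sign}{\left(\omega \right)}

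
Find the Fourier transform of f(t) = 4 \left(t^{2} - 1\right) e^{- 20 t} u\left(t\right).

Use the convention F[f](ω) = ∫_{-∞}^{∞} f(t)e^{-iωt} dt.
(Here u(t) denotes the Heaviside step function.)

F(ω) = \frac{4 \left(2 i \omega - \left(i \omega + 20\right)^{3} + 40\right)}{\left(i \omega + 20\right)^{4}}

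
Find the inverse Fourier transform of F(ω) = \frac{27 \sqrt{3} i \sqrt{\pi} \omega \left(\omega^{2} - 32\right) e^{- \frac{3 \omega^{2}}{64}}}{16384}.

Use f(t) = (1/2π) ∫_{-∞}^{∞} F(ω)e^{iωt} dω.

f(t) = 8 t^{3} e^{- \frac{16 t^{2}}{3}}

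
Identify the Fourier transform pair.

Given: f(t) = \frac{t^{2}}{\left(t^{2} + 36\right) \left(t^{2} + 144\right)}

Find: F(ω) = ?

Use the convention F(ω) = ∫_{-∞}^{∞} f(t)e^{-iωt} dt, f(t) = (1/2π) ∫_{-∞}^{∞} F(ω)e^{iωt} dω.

F(ω) = \frac{\pi \left(2 - e^{6 \left|{\omega}\right|}\right) e^{- 12 \left|{\omega}\right|}}{18}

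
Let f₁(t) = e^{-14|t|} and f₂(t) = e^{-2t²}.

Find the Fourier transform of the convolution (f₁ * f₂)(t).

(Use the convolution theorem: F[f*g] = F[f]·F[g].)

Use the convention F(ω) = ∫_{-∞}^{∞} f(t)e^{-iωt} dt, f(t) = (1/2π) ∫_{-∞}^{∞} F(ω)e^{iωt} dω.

F[f₁*f₂](ω) = \frac{14 \sqrt{2} \sqrt{\pi} e^{- \frac{\omega^{2}}{8}}}{\omega^{2} + 196}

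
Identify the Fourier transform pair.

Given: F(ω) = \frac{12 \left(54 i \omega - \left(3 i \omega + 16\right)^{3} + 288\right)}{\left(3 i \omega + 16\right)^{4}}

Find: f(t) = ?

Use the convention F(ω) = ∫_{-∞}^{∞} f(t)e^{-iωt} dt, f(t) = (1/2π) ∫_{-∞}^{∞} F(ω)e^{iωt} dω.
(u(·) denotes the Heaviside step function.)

f(t) = 4 \left(t^{2} - 1\right) e^{- \frac{16 t}{3}} u\left(t\right)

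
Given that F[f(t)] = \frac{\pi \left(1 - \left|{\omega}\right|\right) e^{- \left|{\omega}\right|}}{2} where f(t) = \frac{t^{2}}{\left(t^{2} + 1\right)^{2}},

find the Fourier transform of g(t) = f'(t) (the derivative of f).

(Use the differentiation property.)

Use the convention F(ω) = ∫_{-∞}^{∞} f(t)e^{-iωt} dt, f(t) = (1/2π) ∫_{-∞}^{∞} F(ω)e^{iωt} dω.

F[g](ω) = \frac{i \pi \omega \left(1 - \left|{\omega}\right|\right) e^{- \left|{\omega}\right|}}{2}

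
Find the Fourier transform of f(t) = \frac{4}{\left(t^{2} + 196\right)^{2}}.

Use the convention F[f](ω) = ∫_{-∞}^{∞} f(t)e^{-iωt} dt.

F(ω) = \frac{\pi \left(14 \left|{\omega}\right| + 1\right) e^{- 14 \left|{\omega}\right|}}{1372}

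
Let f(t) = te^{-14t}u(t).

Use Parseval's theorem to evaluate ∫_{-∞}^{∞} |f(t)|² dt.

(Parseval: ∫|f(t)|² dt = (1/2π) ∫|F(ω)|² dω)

∫|f(t)|² dt = \frac{1}{10976}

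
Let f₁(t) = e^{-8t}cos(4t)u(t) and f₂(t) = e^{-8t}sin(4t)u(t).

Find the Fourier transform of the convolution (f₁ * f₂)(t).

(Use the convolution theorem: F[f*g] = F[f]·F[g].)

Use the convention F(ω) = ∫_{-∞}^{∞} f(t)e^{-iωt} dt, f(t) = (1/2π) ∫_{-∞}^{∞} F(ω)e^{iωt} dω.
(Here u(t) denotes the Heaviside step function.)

F[f₁*f₂](ω) = \frac{4 \left(i \omega + 8\right)}{\left(\left(i \omega + 8\right)^{2} + 16\right)^{2}}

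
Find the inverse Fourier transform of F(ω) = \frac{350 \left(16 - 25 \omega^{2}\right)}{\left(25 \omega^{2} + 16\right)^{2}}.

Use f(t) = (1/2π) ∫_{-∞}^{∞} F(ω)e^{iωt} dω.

f(t) = 7 e^{- \frac{4 \left|{t}\right|}{5}} \left|{t}\right|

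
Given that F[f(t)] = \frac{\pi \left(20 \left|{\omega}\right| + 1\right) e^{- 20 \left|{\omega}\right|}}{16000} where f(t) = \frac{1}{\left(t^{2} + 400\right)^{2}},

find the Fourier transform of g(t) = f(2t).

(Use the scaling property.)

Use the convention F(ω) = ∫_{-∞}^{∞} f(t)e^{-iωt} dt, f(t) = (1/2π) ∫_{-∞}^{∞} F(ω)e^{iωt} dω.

F[g](ω) = \frac{\pi \left(10 \left|{\omega}\right| + 1\right) e^{- 10 \left|{\omega}\right|}}{32000}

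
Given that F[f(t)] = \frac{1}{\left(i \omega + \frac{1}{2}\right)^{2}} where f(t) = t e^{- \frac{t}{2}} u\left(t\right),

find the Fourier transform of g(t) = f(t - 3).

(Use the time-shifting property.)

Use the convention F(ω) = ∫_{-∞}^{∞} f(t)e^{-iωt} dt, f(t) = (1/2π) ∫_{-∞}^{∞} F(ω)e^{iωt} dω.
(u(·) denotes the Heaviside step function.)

F[g](ω) = \frac{4 e^{- 3 i \omega}}{\left(2 i \omega + 1\right)^{2}}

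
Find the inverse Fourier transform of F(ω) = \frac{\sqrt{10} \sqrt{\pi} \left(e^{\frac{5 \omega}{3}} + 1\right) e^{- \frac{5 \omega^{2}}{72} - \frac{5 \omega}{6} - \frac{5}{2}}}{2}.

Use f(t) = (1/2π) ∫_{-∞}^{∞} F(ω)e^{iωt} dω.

f(t) = 6 e^{- \frac{18 t^{2}}{5}} \cos{\left(6 t \right)}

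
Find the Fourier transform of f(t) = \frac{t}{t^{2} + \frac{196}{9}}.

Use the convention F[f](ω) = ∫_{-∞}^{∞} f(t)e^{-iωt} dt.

F(ω) = - i \pi e^{- \frac{14 \left|{\omega}\right|}{3}} \operatorname{sign}{\left(\omega \right)}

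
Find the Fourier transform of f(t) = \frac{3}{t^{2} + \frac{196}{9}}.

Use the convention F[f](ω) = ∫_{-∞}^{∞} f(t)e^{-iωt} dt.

F(ω) = \frac{9 \pi e^{- \frac{14 \left|{\omega}\right|}{3}}}{14}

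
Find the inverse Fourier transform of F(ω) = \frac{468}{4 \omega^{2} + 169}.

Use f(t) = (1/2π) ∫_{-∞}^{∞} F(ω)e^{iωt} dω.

f(t) = 9 e^{- \frac{13 \left|{t}\right|}{2}}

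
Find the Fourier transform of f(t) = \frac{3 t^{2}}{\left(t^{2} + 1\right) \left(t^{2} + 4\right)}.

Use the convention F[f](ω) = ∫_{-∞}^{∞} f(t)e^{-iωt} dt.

F(ω) = \pi \left(2 - e^{\left|{\omega}\right|}\right) e^{- 2 \left|{\omega}\right|}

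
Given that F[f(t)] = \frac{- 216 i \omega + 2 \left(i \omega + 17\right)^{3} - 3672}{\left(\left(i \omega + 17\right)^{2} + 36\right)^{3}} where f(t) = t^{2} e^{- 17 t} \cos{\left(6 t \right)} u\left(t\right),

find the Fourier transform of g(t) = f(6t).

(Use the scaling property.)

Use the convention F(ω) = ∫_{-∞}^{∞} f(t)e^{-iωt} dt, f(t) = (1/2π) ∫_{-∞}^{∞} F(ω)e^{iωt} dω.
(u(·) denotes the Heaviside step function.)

F[g](ω) = \frac{72 \left(- 3888 i \omega + \left(i \omega + 102\right)^{3} - 396576\right)}{\left(\left(i \omega + 102\right)^{2} + 1296\right)^{3}}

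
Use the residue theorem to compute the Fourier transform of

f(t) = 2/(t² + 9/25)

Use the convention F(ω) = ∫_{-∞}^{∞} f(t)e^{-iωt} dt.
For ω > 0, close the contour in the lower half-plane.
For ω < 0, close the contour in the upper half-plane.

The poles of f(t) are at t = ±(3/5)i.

Let g(z) = f(z)e^{-iωz}; for large |z| the factor e^{-iωz} decays in the lower half-plane when ω > 0 and in the upper half-plane when ω < 0.

Case ω > 0 (lower half-plane, clockwise contour ⇒ F(ω) = -2πi·ΣRes):
  Res_{z = - \frac{3 i}{5}} g(z) = \frac{5 i e^{- \frac{3 \omega}{5}}}{3}
  F(ω) = -2πi·ΣRes = \frac{10 \pi e^{- \frac{3 \omega}{5}}}{3}

Case ω < 0 (upper half-plane, counterclockwise contour ⇒ F(ω) = +2πi·ΣRes):
  Res_{z = \frac{3 i}{5}} g(z) = - \frac{5 i e^{\frac{3 \omega}{5}}}{3}
  F(ω) = 2πi·ΣRes = \frac{10 \pi e^{\frac{3 \omega}{5}}}{3}

Both cases combine into a single formula in |ω|:

F(ω) = \frac{10 \pi e^{- \frac{3 \left|{\omega}\right|}{5}}}{3}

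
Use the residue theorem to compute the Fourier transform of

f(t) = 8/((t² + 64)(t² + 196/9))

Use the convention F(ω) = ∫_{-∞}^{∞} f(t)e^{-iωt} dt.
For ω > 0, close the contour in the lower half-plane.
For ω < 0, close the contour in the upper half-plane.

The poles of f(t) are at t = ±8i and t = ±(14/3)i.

Let g(z) = f(z)e^{-iωz}; for large |z| the factor e^{-iωz} decays in the lower half-plane when ω > 0 and in the upper half-plane when ω < 0.

Case ω > 0 (lower half-plane, clockwise contour ⇒ F(ω) = -2πi·ΣRes):
  Res_{z = - 8 i} g(z) = - \frac{9 i e^{- 8 \omega}}{760}
  Res_{z = - \frac{14 i}{3}} g(z) = \frac{27 i e^{- \frac{14 \omega}{3}}}{1330}
  F(ω) = -2πi·ΣRes = - \frac{9 \pi e^{- 8 \omega}}{380} + \frac{27 \pi e^{- \frac{14 \omega}{3}}}{665}

Case ω < 0 (upper half-plane, counterclockwise contour ⇒ F(ω) = +2πi·ΣRes):
  Res_{z = 8 i} g(z) = \frac{9 i e^{8 \omega}}{760}
  Res_{z = \frac{14 i}{3}} g(z) = - \frac{27 i e^{\frac{14 \omega}{3}}}{1330}
  F(ω) = 2πi·ΣRes = \frac{9 \pi \left(12 e^{\frac{14 \omega}{3}} - 7 e^{8 \omega}\right)}{2660}

Both cases combine into a single formula in |ω|:

F(ω) = - \frac{9 \pi e^{- 8 \left|{\omega}\right|}}{380} + \frac{27 \pi e^{- \frac{14 \left|{\omega}\right|}{3}}}{665}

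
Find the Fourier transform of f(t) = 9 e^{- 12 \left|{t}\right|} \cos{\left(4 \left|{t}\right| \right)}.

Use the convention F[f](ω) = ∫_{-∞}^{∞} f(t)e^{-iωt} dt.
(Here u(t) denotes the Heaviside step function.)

F(ω) = \frac{216 \left(\omega^{2} + 160\right)}{\omega^{4} + 256 \omega^{2} + 25600}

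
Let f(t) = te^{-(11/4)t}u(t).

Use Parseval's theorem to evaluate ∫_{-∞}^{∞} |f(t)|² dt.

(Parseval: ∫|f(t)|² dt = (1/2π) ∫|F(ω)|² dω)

∫|f(t)|² dt = \frac{16}{1331}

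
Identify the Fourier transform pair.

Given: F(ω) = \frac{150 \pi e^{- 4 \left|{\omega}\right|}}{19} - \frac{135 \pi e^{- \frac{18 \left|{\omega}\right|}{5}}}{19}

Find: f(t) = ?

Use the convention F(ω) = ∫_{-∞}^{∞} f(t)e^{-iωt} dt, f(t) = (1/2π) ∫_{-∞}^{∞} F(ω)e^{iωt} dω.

f(t) = \frac{6 t^{2}}{\left(t^{2} + \frac{324}{25}\right) \left(t^{2} + 16\right)}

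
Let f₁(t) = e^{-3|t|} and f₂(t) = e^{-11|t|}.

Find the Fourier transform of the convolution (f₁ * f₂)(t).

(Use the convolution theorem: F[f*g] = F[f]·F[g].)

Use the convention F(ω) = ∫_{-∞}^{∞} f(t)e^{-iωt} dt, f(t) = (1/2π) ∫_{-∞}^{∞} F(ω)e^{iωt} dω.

F[f₁*f₂](ω) = \frac{132}{\left(\omega^{2} + 9\right) \left(\omega^{2} + 121\right)}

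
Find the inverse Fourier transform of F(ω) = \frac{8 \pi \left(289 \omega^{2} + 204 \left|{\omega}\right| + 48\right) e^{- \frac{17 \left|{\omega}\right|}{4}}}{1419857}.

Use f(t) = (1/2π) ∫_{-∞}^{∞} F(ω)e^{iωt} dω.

f(t) = \frac{1}{\left(t^{2} + \frac{289}{16}\right)^{3}}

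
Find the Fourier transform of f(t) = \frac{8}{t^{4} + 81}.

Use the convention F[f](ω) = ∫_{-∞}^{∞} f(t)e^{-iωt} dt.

F(ω) = \frac{8 \pi e^{- \frac{3 \sqrt{2} \left|{\omega}\right|}{2}} \sin{\left(\frac{3 \sqrt{2} \left|{\omega}\right|}{2} + \frac{\pi}{4} \right)}}{27}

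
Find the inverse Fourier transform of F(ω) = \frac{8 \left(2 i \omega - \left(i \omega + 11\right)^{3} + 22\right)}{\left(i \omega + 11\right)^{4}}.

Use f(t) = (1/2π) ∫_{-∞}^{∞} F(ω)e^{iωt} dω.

f(t) = 8 \left(t^{2} - 1\right) e^{- 11 t} u\left(t\right)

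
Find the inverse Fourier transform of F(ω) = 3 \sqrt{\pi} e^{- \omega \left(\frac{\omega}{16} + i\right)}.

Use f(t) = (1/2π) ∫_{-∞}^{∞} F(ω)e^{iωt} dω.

f(t) = 6 e^{- 4 \left(t - 1\right)^{2}}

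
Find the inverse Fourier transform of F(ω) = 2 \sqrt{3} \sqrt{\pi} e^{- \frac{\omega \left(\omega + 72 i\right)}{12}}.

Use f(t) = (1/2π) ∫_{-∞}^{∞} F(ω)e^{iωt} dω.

f(t) = 6 e^{- 3 \left(t - 6\right)^{2}}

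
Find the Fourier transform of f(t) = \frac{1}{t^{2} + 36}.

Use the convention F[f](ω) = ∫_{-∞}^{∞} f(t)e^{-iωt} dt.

F(ω) = \frac{\pi e^{- 6 \left|{\omega}\right|}}{6}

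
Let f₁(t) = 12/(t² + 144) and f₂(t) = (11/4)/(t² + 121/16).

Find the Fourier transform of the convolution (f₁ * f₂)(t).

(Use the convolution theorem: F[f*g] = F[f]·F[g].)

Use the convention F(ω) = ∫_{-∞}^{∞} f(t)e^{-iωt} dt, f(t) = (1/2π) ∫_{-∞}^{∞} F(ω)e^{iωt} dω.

F[f₁*f₂](ω) = \pi^{2} e^{- \frac{59 \left|{\omega}\right|}{4}}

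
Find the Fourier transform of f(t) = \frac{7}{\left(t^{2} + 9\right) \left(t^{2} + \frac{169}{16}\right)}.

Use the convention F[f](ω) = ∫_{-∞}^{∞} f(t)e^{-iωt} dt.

F(ω) = \frac{112 \pi e^{- 3 \left|{\omega}\right|}}{75} - \frac{448 \pi e^{- \frac{13 \left|{\omega}\right|}{4}}}{325}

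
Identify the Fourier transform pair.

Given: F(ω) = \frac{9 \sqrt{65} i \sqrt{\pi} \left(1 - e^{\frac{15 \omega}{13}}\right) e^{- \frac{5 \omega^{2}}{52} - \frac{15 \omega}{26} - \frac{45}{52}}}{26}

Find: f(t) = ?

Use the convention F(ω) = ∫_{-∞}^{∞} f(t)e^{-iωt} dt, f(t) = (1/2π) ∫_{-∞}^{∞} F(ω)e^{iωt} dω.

f(t) = 9 e^{- \frac{13 t^{2}}{5}} \sin{\left(3 t \right)}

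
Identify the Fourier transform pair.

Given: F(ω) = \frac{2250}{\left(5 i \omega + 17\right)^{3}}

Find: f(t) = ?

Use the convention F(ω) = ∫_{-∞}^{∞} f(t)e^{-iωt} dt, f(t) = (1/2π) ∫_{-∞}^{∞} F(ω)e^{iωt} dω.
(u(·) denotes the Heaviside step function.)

f(t) = 9 t^{2} e^{- \frac{17 t}{5}} u\left(t\right)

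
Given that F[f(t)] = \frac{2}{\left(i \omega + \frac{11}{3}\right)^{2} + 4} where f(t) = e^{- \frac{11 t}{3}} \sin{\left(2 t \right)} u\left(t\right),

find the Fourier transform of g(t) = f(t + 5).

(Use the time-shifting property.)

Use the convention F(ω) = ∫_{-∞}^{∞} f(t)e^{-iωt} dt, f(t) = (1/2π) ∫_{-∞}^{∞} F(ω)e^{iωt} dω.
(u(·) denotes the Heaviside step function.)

F[g](ω) = \frac{18 e^{5 i \omega}}{\left(3 i \omega + 11\right)^{2} + 36}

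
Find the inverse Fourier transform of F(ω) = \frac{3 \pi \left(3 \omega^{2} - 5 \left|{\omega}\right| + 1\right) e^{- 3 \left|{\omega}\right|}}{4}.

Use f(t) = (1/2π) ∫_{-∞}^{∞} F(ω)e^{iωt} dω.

f(t) = \frac{6 t^{4}}{\left(t^{2} + 9\right)^{3}}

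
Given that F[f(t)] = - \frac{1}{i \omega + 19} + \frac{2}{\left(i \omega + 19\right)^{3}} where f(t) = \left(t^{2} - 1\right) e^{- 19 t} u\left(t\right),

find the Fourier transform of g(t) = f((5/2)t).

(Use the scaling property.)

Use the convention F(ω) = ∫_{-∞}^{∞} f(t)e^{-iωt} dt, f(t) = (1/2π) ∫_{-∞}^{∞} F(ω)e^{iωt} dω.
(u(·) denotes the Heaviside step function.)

F[g](ω) = \frac{2 \left(100 i \omega - \left(2 i \omega + 95\right)^{3} + 4750\right)}{\left(2 i \omega + 95\right)^{4}}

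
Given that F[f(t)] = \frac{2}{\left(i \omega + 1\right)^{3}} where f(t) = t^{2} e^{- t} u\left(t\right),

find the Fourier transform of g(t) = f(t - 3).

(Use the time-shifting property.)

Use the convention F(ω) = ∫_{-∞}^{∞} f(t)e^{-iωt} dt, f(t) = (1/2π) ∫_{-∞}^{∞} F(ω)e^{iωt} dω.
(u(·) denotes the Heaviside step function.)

F[g](ω) = \frac{2 e^{- 3 i \omega}}{\left(i \omega + 1\right)^{3}}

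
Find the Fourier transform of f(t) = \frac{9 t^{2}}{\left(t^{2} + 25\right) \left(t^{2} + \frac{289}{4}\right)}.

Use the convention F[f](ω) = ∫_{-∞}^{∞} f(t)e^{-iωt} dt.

F(ω) = - \frac{20 \pi e^{- 5 \left|{\omega}\right|}}{21} + \frac{34 \pi e^{- \frac{17 \left|{\omega}\right|}{2}}}{21}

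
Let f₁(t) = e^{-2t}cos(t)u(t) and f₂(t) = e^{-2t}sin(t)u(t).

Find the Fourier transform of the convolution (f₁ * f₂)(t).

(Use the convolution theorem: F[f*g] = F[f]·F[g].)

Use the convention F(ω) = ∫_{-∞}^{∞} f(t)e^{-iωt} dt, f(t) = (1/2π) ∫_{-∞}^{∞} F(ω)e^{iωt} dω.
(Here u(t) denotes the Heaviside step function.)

F[f₁*f₂](ω) = \frac{i \omega + 2}{\left(\left(i \omega + 2\right)^{2} + 1\right)^{2}}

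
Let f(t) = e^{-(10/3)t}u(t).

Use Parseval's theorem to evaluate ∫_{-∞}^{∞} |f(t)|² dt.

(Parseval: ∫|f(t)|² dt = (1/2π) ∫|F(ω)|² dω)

∫|f(t)|² dt = \frac{3}{20}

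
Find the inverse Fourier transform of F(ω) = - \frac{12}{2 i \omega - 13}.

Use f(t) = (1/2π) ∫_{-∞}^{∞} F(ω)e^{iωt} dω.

f(t) = 6 e^{\frac{13 t}{2}} u\left(- t\right)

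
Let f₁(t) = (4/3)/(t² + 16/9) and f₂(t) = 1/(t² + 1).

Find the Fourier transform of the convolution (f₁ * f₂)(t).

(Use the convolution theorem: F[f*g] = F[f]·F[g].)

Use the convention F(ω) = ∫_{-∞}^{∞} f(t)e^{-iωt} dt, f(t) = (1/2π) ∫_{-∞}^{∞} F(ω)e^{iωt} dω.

F[f₁*f₂](ω) = \pi^{2} e^{- \frac{7 \left|{\omega}\right|}{3}}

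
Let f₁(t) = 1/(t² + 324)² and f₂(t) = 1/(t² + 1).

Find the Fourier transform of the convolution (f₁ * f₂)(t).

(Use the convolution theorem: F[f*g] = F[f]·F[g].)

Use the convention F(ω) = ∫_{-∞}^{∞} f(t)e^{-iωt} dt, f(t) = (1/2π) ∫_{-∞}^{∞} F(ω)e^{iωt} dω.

F[f₁*f₂](ω) = \frac{\pi^{2} \left(18 \left|{\omega}\right| + 1\right) e^{- 19 \left|{\omega}\right|}}{11664}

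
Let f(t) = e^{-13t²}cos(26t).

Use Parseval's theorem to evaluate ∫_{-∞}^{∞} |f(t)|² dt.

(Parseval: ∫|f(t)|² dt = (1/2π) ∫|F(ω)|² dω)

∫|f(t)|² dt = \frac{\sqrt{26} \sqrt{\pi} \left(1 + e^{26}\right)}{52 e^{26}}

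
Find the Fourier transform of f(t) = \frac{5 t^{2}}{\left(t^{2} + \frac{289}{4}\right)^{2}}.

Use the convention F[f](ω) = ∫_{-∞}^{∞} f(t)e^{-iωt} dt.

F(ω) = \frac{5 \pi \left(2 - 17 \left|{\omega}\right|\right) e^{- \frac{17 \left|{\omega}\right|}{2}}}{34}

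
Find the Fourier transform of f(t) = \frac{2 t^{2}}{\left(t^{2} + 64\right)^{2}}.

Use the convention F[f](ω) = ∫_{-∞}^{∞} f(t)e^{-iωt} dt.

F(ω) = \frac{\pi \left(1 - 8 \left|{\omega}\right|\right) e^{- 8 \left|{\omega}\right|}}{8}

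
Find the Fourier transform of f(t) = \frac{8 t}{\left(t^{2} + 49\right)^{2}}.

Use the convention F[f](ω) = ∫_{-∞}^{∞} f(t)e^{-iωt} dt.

F(ω) = - \frac{4 i \pi \omega e^{- 7 \left|{\omega}\right|}}{7}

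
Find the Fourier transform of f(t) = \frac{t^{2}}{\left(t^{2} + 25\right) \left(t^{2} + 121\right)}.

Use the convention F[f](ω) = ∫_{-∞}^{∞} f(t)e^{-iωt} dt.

F(ω) = \frac{\pi \left(11 - 5 e^{6 \left|{\omega}\right|}\right) e^{- 11 \left|{\omega}\right|}}{96}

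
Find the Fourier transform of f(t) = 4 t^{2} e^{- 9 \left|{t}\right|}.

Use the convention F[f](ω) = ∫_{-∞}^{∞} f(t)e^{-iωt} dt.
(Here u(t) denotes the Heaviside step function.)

F(ω) = \frac{432 \left(27 - \omega^{2}\right)}{\left(\omega^{2} + 81\right)^{3}}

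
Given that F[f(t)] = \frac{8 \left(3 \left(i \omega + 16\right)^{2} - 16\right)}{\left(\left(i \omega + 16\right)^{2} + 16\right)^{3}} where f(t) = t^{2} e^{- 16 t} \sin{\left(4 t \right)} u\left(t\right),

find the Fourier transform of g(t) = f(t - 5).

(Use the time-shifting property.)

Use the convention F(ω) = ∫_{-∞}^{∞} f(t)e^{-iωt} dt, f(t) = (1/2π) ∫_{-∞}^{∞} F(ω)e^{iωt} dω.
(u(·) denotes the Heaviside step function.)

F[g](ω) = \frac{8 \left(3 \left(i \omega + 16\right)^{2} - 16\right) e^{- 5 i \omega}}{\left(\left(i \omega + 16\right)^{2} + 16\right)^{3}}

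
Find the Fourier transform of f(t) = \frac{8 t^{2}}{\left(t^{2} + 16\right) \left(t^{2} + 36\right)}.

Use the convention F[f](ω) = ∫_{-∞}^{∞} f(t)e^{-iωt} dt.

F(ω) = \frac{4 \pi \left(3 - 2 e^{2 \left|{\omega}\right|}\right) e^{- 6 \left|{\omega}\right|}}{5}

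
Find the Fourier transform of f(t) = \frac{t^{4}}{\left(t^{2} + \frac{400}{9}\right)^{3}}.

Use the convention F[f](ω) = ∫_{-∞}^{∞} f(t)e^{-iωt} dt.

F(ω) = \frac{\pi \left(400 \omega^{2} - 300 \left|{\omega}\right| + 27\right) e^{- \frac{20 \left|{\omega}\right|}{3}}}{480}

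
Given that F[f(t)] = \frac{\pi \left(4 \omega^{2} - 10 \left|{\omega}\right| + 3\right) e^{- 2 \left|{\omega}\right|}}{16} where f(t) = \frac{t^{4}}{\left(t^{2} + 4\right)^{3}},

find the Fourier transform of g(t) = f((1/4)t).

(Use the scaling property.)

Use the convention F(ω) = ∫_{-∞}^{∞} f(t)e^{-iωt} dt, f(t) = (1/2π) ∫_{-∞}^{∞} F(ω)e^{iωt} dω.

F[g](ω) = \frac{\pi \left(64 \omega^{2} - 40 \left|{\omega}\right| + 3\right) e^{- 8 \left|{\omega}\right|}}{4}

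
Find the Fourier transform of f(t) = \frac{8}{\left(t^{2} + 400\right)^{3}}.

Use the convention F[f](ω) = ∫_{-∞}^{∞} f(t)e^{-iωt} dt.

F(ω) = \frac{\pi \left(400 \omega^{2} + 60 \left|{\omega}\right| + 3\right) e^{- 20 \left|{\omega}\right|}}{3200000}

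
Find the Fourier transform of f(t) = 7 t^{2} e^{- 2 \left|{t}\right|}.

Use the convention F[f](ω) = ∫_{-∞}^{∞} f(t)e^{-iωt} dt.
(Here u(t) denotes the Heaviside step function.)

F(ω) = \frac{56 \left(4 - 3 \omega^{2}\right)}{\left(\omega^{2} + 4\right)^{3}}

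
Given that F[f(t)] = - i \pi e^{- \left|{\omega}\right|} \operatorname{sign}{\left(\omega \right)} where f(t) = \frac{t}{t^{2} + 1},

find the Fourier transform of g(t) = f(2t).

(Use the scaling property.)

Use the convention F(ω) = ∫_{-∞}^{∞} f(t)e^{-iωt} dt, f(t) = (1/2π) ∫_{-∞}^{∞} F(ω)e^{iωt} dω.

F[g](ω) = - \frac{i \pi e^{- \frac{\left|{\omega}\right|}{2}} \operatorname{sign}{\left(\omega \right)}}{2}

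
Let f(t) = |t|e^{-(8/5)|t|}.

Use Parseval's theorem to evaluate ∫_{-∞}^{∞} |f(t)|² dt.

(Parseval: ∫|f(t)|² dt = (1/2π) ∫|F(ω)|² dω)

∫|f(t)|² dt = \frac{125}{1024}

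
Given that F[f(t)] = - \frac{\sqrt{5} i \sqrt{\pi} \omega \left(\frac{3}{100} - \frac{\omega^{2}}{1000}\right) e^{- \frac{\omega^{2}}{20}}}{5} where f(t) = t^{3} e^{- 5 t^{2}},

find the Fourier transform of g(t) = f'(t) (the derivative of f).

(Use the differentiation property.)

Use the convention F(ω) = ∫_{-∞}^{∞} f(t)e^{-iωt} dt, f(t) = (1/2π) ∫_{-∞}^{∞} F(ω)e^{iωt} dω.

F[g](ω) = \frac{\sqrt{5} \sqrt{\pi} \omega^{2} \left(30 - \omega^{2}\right) e^{- \frac{\omega^{2}}{20}}}{5000}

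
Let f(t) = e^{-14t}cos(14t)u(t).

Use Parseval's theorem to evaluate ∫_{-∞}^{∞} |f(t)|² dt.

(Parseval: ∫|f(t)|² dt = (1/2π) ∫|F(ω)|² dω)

∫|f(t)|² dt = \frac{3}{112}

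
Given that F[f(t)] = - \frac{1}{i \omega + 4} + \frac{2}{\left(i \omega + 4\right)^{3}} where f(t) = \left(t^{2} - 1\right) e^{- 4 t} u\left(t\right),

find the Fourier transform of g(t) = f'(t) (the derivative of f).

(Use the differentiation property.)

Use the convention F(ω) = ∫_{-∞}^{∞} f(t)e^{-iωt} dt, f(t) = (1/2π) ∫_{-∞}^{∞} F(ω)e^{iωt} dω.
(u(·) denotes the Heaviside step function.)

F[g](ω) = \frac{i \omega \left(2 i \omega - \left(i \omega + 4\right)^{3} + 8\right)}{\left(i \omega + 4\right)^{4}}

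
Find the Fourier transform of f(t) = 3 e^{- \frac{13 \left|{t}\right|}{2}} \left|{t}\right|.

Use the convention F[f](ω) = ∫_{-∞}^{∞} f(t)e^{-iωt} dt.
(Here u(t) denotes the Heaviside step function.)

F(ω) = \frac{24 \left(169 - 4 \omega^{2}\right)}{\left(4 \omega^{2} + 169\right)^{2}}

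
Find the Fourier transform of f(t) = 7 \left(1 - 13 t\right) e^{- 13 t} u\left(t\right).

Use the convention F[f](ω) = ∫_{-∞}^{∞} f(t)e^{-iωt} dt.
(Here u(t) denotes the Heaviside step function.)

F(ω) = \frac{7 i \omega}{- \omega^{2} + 26 i \omega + 169}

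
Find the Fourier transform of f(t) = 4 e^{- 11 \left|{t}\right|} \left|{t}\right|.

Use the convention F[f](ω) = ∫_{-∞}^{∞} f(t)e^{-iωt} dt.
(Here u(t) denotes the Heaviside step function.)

F(ω) = \frac{8 \left(121 - \omega^{2}\right)}{\left(\omega^{2} + 121\right)^{2}}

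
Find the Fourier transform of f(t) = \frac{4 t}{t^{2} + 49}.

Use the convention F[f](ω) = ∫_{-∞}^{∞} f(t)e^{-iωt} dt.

F(ω) = - 4 i \pi e^{- 7 \left|{\omega}\right|} \operatorname{sign}{\left(\omega \right)}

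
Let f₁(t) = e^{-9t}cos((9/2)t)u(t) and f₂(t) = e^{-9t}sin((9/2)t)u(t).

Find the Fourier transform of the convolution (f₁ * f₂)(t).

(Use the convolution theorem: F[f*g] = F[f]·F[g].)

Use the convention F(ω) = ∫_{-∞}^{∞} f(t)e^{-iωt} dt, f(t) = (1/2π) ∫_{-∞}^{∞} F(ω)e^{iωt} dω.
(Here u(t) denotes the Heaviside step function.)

F[f₁*f₂](ω) = \frac{72 \left(i \omega + 9\right)}{\left(4 \left(i \omega + 9\right)^{2} + 81\right)^{2}}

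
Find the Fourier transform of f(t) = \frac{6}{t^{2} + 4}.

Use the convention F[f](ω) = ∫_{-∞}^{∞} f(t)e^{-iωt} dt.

F(ω) = 3 \pi e^{- 2 \left|{\omega}\right|}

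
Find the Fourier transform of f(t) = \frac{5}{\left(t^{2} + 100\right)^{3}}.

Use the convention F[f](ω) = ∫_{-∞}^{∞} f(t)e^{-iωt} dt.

F(ω) = \frac{\pi \left(100 \omega^{2} + 30 \left|{\omega}\right| + 3\right) e^{- 10 \left|{\omega}\right|}}{160000}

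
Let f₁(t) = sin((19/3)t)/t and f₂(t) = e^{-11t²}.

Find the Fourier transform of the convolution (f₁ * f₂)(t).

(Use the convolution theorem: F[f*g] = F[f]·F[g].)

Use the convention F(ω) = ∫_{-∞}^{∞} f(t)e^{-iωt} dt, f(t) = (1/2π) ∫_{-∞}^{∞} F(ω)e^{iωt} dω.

F[f₁*f₂](ω) = \begin{cases} \frac{\sqrt{11} \pi^{\frac{3}{2}} e^{- \frac{\omega^{2}}{44}}}{11} & \text{for}\: \omega > - \frac{19}{3} \wedge \omega < \frac{19}{3} \\0 & \text{otherwise} \end{cases}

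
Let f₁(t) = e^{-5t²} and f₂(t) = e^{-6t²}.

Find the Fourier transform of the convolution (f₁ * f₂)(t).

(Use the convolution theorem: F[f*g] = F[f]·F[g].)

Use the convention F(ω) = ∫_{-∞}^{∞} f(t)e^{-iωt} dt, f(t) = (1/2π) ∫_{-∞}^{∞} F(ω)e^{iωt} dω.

F[f₁*f₂](ω) = \frac{\sqrt{30} \pi e^{- \frac{11 \omega^{2}}{120}}}{30}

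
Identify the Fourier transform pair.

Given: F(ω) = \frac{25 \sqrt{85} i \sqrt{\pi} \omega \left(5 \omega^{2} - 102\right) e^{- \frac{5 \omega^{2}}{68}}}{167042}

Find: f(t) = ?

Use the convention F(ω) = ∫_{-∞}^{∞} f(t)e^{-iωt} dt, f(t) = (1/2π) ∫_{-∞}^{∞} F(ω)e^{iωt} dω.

f(t) = 4 t^{3} e^{- \frac{17 t^{2}}{5}}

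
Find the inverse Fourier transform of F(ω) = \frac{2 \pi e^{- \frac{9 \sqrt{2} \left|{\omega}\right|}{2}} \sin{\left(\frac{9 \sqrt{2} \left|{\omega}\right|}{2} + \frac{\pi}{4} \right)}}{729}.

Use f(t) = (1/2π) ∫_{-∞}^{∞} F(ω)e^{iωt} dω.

f(t) = \frac{2}{t^{4} + 6561}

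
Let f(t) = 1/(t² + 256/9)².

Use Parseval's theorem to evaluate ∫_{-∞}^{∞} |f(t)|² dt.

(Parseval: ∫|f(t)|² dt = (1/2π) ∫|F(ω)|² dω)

∫|f(t)|² dt = \frac{10935 \pi}{4294967296}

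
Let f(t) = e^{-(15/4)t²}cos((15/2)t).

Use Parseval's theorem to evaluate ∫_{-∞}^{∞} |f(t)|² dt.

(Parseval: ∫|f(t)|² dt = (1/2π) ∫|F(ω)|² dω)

∫|f(t)|² dt = \frac{\sqrt{30} \sqrt{\pi} \left(1 + e^{\frac{15}{2}}\right)}{30 e^{\frac{15}{2}}}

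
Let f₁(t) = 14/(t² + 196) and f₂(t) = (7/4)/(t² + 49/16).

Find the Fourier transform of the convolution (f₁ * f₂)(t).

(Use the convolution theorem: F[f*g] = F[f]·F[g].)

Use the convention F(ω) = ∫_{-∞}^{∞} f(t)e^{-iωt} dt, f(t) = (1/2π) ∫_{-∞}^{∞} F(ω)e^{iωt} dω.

F[f₁*f₂](ω) = \pi^{2} e^{- \frac{63 \left|{\omega}\right|}{4}}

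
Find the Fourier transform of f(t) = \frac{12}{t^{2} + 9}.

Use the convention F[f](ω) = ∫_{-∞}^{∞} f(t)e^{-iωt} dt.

F(ω) = 4 \pi e^{- 3 \left|{\omega}\right|}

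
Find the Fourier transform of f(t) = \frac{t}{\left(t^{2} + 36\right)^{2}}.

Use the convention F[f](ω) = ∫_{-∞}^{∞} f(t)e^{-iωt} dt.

F(ω) = - \frac{i \pi \omega e^{- 6 \left|{\omega}\right|}}{12}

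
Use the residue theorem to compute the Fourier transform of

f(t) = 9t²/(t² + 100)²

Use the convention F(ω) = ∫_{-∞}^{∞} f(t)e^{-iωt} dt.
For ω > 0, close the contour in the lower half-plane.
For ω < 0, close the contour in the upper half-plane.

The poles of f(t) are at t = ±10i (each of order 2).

Let g(z) = f(z)e^{-iωz}; for large |z| the factor e^{-iωz} decays in the lower half-plane when ω > 0 and in the upper half-plane when ω < 0.

Case ω > 0 (lower half-plane, clockwise contour ⇒ F(ω) = -2πi·ΣRes):
  Res_{z = - 10 i} g(z) = \frac{9 i \left(1 - 10 \omega\right) e^{- 10 \omega}}{40} (pole of order 2)
  F(ω) = -2πi·ΣRes = \frac{9 \pi \left(1 - 10 \omega\right) e^{- 10 \omega}}{20}

Case ω < 0 (upper half-plane, counterclockwise contour ⇒ F(ω) = +2πi·ΣRes):
  Res_{z = 10 i} g(z) = \frac{9 i \left(- 10 \omega - 1\right) e^{10 \omega}}{40} (pole of order 2)
  F(ω) = 2πi·ΣRes = \frac{9 \pi \left(10 \omega + 1\right) e^{10 \omega}}{20}

Both cases combine into a single formula in |ω|:

F(ω) = \frac{9 \pi \left(1 - 10 \left|{\omega}\right|\right) e^{- 10 \left|{\omega}\right|}}{20}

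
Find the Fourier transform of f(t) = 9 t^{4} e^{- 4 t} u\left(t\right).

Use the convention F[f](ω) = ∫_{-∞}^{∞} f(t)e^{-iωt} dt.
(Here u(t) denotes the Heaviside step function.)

F(ω) = \frac{216}{\left(i \omega + 4\right)^{5}}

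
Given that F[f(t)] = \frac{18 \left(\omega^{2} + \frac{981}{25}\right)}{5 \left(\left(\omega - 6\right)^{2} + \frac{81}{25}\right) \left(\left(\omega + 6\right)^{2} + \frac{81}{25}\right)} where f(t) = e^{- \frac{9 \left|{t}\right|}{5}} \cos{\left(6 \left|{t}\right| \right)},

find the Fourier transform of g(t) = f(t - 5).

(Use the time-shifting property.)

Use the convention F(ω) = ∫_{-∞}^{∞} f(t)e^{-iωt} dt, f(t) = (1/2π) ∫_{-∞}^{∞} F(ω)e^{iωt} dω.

F[g](ω) = \frac{90 \left(25 \omega^{2} + 981\right) e^{- 5 i \omega}}{625 \omega^{4} - 40950 \omega^{2} + 962361}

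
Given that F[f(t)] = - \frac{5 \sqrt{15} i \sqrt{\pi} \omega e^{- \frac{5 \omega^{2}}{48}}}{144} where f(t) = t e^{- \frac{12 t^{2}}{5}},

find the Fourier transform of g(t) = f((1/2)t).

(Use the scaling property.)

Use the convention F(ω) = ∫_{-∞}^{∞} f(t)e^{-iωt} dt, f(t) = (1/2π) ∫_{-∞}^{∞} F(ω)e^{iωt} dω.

F[g](ω) = - \frac{5 \sqrt{15} i \sqrt{\pi} \omega e^{- \frac{5 \omega^{2}}{12}}}{36}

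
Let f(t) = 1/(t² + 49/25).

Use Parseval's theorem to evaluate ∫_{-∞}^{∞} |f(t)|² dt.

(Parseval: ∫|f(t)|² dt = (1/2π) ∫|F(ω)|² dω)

∫|f(t)|² dt = \frac{125 \pi}{686}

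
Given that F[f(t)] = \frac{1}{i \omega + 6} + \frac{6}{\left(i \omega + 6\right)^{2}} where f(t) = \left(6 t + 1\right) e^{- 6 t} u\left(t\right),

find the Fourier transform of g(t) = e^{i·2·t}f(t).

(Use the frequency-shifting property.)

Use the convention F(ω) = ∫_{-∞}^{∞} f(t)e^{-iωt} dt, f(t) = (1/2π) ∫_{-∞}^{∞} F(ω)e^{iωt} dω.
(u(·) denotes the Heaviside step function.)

F[g](ω) = \frac{6 i \left(\omega - 2\right) + \left(i \left(\omega - 2\right) + 6\right)^{2} + 36}{\left(i \left(\omega - 2\right) + 6\right)^{3}}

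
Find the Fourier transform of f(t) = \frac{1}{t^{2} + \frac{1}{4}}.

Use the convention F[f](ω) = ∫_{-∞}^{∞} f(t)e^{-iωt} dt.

F(ω) = 2 \pi e^{- \frac{\left|{\omega}\right|}{2}}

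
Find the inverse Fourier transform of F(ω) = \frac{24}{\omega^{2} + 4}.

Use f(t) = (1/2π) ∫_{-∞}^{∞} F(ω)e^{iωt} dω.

f(t) = 6 e^{- 2 \left|{t}\right|}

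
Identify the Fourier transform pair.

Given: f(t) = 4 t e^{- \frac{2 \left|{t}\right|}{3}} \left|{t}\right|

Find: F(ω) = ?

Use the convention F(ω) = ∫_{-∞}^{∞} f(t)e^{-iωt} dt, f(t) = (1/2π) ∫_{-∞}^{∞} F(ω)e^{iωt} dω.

F(ω) = \frac{3888 i \omega \left(3 \omega^{2} - 4\right)}{\left(9 \omega^{2} + 4\right)^{3}}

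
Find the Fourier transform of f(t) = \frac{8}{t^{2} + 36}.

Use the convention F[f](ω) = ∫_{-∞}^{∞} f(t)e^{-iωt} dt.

F(ω) = \frac{4 \pi e^{- 6 \left|{\omega}\right|}}{3}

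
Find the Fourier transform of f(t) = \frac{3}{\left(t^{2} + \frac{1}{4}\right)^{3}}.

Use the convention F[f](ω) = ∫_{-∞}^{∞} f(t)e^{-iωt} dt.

F(ω) = 3 \pi \left(\omega^{2} + 6 \left|{\omega}\right| + 12\right) e^{- \frac{\left|{\omega}\right|}{2}}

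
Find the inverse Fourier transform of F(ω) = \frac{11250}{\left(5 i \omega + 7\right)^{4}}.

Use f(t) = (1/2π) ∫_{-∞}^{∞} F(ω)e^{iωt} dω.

f(t) = 3 t^{3} e^{- \frac{7 t}{5}} u\left(t\right)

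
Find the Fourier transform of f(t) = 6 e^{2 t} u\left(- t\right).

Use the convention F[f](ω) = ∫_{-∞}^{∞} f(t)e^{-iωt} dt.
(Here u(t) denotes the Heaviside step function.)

F(ω) = - \frac{6}{i \omega - 2}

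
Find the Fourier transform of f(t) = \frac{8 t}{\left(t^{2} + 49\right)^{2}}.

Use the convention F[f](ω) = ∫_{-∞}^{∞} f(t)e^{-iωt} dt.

F(ω) = - \frac{4 i \pi \omega e^{- 7 \left|{\omega}\right|}}{7}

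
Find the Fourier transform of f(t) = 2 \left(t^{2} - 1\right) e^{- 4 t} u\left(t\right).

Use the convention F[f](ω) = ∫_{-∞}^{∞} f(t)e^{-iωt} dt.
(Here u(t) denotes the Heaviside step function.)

F(ω) = \frac{2 \left(2 i \omega - \left(i \omega + 4\right)^{3} + 8\right)}{\left(i \omega + 4\right)^{4}}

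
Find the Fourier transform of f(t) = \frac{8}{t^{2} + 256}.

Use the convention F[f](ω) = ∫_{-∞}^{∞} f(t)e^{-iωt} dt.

F(ω) = \frac{\pi e^{- 16 \left|{\omega}\right|}}{2}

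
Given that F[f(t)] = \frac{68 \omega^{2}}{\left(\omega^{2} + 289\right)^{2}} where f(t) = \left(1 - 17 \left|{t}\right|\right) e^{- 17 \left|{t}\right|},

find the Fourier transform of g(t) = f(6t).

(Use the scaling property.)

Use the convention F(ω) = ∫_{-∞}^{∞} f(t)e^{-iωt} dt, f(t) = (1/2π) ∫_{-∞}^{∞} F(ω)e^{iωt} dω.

F[g](ω) = \frac{408 \omega^{2}}{\left(\omega^{2} + 10404\right)^{2}}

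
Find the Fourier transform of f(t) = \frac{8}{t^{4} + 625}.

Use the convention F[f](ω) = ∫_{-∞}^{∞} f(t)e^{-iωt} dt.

F(ω) = \frac{8 \pi e^{- \frac{5 \sqrt{2} \left|{\omega}\right|}{2}} \sin{\left(\frac{5 \sqrt{2} \left|{\omega}\right|}{2} + \frac{\pi}{4} \right)}}{125}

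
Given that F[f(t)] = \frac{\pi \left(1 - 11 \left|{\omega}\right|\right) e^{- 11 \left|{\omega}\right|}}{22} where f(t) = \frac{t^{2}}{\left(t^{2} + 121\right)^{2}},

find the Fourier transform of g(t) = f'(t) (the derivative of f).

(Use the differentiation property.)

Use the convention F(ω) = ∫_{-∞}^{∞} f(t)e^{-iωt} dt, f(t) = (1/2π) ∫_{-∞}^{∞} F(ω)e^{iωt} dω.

F[g](ω) = \frac{i \pi \omega \left(1 - 11 \left|{\omega}\right|\right) e^{- 11 \left|{\omega}\right|}}{22}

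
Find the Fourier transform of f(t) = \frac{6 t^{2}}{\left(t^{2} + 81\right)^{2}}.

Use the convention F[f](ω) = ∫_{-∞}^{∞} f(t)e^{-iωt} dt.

F(ω) = \frac{\pi \left(1 - 9 \left|{\omega}\right|\right) e^{- 9 \left|{\omega}\right|}}{3}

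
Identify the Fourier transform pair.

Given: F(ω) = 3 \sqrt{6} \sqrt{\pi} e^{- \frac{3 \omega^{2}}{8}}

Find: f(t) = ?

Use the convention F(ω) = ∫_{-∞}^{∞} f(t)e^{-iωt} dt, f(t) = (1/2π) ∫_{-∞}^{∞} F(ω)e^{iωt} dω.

f(t) = 6 e^{- \frac{2 t^{2}}{3}}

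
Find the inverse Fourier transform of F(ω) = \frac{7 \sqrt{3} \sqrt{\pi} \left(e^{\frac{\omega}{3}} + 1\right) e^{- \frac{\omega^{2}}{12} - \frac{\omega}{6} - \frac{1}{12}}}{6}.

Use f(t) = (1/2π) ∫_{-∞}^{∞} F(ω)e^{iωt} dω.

f(t) = 7 e^{- 3 t^{2}} \cos{\left(t \right)}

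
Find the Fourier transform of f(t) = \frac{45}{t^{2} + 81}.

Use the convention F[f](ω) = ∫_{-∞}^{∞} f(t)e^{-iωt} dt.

F(ω) = 5 \pi e^{- 9 \left|{\omega}\right|}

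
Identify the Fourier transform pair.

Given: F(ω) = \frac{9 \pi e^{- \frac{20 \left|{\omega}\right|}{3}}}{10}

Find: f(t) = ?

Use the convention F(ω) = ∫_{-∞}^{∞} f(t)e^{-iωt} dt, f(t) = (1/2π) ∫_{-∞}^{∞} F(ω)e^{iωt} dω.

f(t) = \frac{6}{t^{2} + \frac{400}{9}}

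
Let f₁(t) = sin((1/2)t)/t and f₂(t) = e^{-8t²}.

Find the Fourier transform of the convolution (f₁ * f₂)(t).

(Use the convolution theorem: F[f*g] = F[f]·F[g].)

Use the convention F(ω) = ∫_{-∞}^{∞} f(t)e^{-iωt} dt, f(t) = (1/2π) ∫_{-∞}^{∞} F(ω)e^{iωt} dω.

F[f₁*f₂](ω) = \begin{cases} \frac{\sqrt{2} \pi^{\frac{3}{2}} e^{- \frac{\omega^{2}}{32}}}{4} & \text{for}\: \omega > - \frac{1}{2} \wedge \omega < \frac{1}{2} \\0 & \text{otherwise} \end{cases}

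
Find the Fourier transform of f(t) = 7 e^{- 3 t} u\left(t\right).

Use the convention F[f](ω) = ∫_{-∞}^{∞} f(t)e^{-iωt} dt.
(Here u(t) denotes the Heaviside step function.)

F(ω) = \frac{7}{i \omega + 3}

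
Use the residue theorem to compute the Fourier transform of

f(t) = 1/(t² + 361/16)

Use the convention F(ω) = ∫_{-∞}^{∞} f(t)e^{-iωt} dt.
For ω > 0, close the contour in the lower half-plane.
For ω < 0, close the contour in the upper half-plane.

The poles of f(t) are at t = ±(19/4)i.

Let g(z) = f(z)e^{-iωz}; for large |z| the factor e^{-iωz} decays in the lower half-plane when ω > 0 and in the upper half-plane when ω < 0.

Case ω > 0 (lower half-plane, clockwise contour ⇒ F(ω) = -2πi·ΣRes):
  Res_{z = - \frac{19 i}{4}} g(z) = \frac{2 i e^{- \frac{19 \omega}{4}}}{19}
  F(ω) = -2πi·ΣRes = \frac{4 \pi e^{- \frac{19 \omega}{4}}}{19}

Case ω < 0 (upper half-plane, counterclockwise contour ⇒ F(ω) = +2πi·ΣRes):
  Res_{z = \frac{19 i}{4}} g(z) = - \frac{2 i e^{\frac{19 \omega}{4}}}{19}
  F(ω) = 2πi·ΣRes = \frac{4 \pi e^{\frac{19 \omega}{4}}}{19}

Both cases combine into a single formula in |ω|:

F(ω) = \frac{4 \pi e^{- \frac{19 \left|{\omega}\right|}{4}}}{19}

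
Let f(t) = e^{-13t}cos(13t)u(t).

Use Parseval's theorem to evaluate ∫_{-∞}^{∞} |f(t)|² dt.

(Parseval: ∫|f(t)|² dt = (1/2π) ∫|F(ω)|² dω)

∫|f(t)|² dt = \frac{3}{104}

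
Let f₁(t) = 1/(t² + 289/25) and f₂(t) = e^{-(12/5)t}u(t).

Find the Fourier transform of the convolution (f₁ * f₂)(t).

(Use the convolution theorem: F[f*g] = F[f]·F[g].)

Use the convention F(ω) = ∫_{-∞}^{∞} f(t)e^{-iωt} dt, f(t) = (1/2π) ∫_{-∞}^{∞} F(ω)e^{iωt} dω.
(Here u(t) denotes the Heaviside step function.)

F[f₁*f₂](ω) = \frac{25 \pi e^{- \frac{17 \left|{\omega}\right|}{5}}}{17 \left(5 i \omega + 12\right)}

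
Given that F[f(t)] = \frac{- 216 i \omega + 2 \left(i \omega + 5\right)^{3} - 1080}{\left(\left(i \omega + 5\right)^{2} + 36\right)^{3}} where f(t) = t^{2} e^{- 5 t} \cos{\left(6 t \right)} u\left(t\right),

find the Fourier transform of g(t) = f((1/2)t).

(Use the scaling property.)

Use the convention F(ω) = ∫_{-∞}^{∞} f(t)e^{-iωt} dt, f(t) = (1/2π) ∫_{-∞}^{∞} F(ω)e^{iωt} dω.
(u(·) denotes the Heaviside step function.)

F[g](ω) = \frac{4 \left(- 216 i \omega + \left(2 i \omega + 5\right)^{3} - 540\right)}{\left(\left(2 i \omega + 5\right)^{2} + 36\right)^{3}}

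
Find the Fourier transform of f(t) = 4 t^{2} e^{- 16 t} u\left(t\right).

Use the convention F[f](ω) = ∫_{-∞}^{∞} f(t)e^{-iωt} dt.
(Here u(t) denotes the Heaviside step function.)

F(ω) = \frac{8}{\left(i \omega + 16\right)^{3}}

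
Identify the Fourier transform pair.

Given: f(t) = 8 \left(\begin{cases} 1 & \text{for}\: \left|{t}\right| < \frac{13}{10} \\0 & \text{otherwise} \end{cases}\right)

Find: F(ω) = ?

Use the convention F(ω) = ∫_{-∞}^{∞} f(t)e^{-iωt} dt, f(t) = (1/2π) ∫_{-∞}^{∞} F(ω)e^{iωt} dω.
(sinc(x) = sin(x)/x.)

F(ω) = \frac{104 \operatorname{sinc}{\left(\frac{13 \omega}{10} \right)}}{5}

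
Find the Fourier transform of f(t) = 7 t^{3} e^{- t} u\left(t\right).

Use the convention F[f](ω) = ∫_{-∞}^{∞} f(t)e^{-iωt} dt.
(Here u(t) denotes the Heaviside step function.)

F(ω) = \frac{42}{\left(i \omega + 1\right)^{4}}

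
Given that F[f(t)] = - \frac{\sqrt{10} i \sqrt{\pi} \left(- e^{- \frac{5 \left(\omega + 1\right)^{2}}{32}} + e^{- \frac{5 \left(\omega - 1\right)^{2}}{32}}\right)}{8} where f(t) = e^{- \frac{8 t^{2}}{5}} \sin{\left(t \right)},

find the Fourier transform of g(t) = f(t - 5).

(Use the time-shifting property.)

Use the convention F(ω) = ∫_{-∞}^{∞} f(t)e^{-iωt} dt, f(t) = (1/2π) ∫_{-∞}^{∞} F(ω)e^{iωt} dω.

F[g](ω) = \frac{\sqrt{10} i \sqrt{\pi} \left(1 - e^{\frac{5 \omega}{8}}\right) e^{- \frac{5 \omega^{2}}{32} - \frac{5 \omega}{16} - 5 i \omega - \frac{5}{32}}}{8}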